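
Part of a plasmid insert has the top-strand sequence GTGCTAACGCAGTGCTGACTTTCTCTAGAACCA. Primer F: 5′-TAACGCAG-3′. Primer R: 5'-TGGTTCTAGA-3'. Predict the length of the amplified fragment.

29 bp

The forward primer matches the template at positions 5–12.
The reverse primer's reverse complement is TCTAGAACCA, which matches the template at positions 24–33.
Amplicon spans positions 5–33: 29 bp.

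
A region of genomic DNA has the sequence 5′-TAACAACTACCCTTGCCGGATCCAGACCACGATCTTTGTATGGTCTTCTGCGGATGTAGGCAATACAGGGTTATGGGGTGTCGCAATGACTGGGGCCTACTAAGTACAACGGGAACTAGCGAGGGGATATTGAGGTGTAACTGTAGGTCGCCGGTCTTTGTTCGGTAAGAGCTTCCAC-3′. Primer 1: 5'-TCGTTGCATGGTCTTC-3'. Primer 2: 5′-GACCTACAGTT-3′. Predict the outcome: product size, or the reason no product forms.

No product — primer 1 has no binding site in the template.

Primer 1 (TCGTTGCATGGTCTTC) does not match the top strand, and its reverse complement GAAGACCATGCAACGA does not match either.
With no annealing site for primer 1, no amplification occurs.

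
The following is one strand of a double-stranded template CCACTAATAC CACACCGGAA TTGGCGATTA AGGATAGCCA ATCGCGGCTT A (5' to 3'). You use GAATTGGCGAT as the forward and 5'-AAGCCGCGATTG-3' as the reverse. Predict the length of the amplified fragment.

33 bp

Forward primer GAATTGGCGAT is found on the top strand at positions 18–28.
The reverse primer's reverse complement is CAATCGCGGCTT, which matches the template at positions 39–50.
Amplicon spans positions 18–50: 33 bp.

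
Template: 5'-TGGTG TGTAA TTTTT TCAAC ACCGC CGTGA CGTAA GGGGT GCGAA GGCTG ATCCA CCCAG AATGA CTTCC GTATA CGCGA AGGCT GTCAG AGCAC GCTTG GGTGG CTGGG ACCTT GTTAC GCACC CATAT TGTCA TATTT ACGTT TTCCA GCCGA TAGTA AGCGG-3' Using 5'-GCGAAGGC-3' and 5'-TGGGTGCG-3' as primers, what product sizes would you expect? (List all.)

87 bp, 51 bp

The forward primer GCGAAGGC matches the top strand at positions 41–48, 77–84.
The reverse primer's reverse complement is CGCACCCA, matching at positions 120–127.
Each forward site pairs with the reverse site to give a product ending at position 127: sizes 87, 51 bp.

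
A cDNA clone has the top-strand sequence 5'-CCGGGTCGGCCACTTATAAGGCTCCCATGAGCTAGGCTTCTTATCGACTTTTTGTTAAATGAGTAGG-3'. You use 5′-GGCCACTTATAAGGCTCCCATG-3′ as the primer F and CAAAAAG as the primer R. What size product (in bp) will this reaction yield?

The forward primer matches the template at positions 8–29.
Reverse complement of the reverse primer: CTTTTTG. This occurs on the top strand at positions 48–54.
Product length = (reverse-primer end) − (forward-primer start) + 1 = 54 − 8 + 1 = 47 bp.

47 bp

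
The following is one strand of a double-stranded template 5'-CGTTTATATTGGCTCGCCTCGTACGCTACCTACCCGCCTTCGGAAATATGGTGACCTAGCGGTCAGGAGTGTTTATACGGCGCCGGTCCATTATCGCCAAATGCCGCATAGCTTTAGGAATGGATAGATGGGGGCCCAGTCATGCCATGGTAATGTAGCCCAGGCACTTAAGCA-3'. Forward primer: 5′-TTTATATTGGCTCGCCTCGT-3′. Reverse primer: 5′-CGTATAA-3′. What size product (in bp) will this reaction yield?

77 bp

The forward primer matches the template at positions 3–22.
The reverse primer's reverse complement is TTATACG, which matches the template at positions 73–79.
The product runs from position 3 to position 79, so its length is 79 − 3 + 1 = 77 bp.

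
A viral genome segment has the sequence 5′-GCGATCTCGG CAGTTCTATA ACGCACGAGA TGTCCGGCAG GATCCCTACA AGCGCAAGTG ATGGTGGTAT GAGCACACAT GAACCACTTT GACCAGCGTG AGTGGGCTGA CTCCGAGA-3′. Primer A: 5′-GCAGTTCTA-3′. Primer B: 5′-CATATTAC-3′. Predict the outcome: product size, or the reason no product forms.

Primer B (CATATTAC) does not match the top strand, and its reverse complement GTAATATG does not match either.
With no annealing site for primer B, no amplification occurs.

No product — primer B has no binding site in the template.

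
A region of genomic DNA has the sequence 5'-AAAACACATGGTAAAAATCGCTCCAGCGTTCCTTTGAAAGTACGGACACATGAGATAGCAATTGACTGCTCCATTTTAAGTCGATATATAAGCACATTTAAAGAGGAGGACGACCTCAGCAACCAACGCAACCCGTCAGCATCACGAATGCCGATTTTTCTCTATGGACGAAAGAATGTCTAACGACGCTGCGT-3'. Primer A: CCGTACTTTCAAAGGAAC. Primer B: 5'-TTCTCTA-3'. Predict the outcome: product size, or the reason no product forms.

Primer A (CCGTACTTTCAAAGGAAC) has reverse complement GTTCCTTTGAAAGTACGG, which matches the top strand at positions 28–45; primer A anneals to the top strand there with its 3' end pointing upstream toward position 28.
Primer B (TTCTCTA) matches the top strand directly at positions 158–164; it anneals to the bottom strand with its 3' end pointing downstream toward position 164.
The 3' ends diverge (primer A extends toward position 1, primer B toward position 194), so the primers never converge on a shared product.

No product — the primers' 3' ends point away from each other.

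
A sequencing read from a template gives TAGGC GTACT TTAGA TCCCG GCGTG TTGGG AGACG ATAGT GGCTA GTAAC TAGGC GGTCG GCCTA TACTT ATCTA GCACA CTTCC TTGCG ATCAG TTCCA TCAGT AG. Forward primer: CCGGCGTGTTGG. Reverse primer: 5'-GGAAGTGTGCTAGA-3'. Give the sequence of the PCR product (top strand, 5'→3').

5'-CCGGCGTGTTGGGAGACGATAGTGGCTAGTAACTAGGCGGTCGGCCTATACTTATCTAGCACACTTCC-3'

The forward primer matches the template at positions 18–29.
Taking the reverse complement of GGAAGTGTGCTAGA gives TCTAGCACACTTCC, found at positions 72–85 on the template; the primer anneals here to the top strand with its 3' end pointing upstream.
The product is the template from position 18 through 85 (68 bp).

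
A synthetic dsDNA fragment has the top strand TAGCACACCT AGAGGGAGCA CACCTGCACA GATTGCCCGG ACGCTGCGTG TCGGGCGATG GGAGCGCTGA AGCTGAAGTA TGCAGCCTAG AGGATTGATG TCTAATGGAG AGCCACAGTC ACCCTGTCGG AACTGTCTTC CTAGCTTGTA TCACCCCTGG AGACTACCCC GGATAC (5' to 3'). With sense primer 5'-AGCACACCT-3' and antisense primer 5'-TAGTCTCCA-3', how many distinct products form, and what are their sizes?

The forward primer AGCACACCT matches the top strand at positions 2–10, 17–25.
The reverse primer's reverse complement is TGGAGACTA, matching at positions 158–166.
Each forward site pairs with the reverse site to give a product ending at position 166: sizes 165, 150 bp.

Two products: 165 bp, 150 bp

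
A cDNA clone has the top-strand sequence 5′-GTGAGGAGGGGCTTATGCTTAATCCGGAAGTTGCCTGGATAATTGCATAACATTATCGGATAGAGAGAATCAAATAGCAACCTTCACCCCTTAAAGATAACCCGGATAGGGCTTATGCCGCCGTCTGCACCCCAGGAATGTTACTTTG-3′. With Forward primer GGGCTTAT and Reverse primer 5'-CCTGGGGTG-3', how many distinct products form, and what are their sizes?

The forward primer GGGCTTAT matches the top strand at positions 9–16, 109–116.
The reverse primer's reverse complement is CACCCCAGG, matching at positions 128–136.
Each forward site pairs with the reverse site to give a product ending at position 136: sizes 128, 28 bp.

Two products: 128 bp, 28 bp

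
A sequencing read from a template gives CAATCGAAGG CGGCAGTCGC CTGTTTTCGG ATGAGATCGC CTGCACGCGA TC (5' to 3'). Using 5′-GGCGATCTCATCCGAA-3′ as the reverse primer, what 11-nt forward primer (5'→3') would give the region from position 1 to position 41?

5'-CAATCGAAGGC-3'

The reverse primer's reverse complement TTCGGATGAGATCGCC matches the template at positions 26–41; the product starts at position 1.
The forward primer is identical to the top strand over positions 1–11: CAATCGAAGGC.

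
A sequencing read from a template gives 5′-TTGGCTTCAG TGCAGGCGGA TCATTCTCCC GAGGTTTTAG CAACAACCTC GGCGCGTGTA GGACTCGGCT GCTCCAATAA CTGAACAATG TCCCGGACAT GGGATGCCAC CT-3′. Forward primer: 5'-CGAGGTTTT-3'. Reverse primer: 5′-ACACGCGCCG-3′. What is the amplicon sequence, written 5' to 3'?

5'-CGAGGTTTTAGCAACAACCTCGGCGCGTGT-3'

Forward primer CGAGGTTTT is found on the top strand at positions 30–38.
The reverse primer's reverse complement is CGGCGCGTGT, which matches the template at positions 50–59.
The product is the template from position 30 through 59 (30 bp).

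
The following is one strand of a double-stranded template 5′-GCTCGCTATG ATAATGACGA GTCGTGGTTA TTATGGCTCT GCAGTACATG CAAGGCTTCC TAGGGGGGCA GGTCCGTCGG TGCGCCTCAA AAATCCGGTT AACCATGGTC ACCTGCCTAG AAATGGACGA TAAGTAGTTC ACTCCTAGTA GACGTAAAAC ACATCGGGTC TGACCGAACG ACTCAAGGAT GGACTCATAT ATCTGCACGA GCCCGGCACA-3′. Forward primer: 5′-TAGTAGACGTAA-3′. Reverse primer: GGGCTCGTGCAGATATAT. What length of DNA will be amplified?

69 bp

The forward primer matches the template at positions 146–157.
Taking the reverse complement of GGGCTCGTGCAGATATAT gives ATATATCTGCACGAGCCC, found at positions 197–214 on the template; the primer anneals here to the top strand with its 3' end pointing upstream.
The product runs from position 146 to position 214, so its length is 214 − 146 + 1 = 69 bp.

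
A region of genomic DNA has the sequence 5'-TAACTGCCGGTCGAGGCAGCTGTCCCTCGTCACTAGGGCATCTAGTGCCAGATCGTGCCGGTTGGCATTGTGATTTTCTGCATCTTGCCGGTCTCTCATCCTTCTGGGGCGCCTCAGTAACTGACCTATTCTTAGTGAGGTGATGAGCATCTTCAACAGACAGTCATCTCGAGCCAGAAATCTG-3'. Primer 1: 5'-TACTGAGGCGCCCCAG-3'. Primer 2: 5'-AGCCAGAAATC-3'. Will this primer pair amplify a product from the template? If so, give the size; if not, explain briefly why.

Primer 1 (TACTGAGGCGCCCCAG) has reverse complement CTGGGGCGCCTCAGTA, which matches the top strand at positions 104–119; primer 1 anneals to the top strand there with its 3' end pointing upstream toward position 104.
Primer 2 (AGCCAGAAATC) matches the top strand directly at positions 172–182; it anneals to the bottom strand with its 3' end pointing downstream toward position 182.
The 3' ends diverge (primer 1 extends toward position 1, primer 2 toward position 184), so the primers never converge on a shared product.

No product — the primers' 3' ends point away from each other.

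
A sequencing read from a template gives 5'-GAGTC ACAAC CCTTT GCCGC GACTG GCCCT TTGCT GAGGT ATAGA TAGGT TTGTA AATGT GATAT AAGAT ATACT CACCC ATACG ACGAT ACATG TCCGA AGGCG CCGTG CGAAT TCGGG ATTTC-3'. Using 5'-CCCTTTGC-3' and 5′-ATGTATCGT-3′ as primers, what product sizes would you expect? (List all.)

85 bp, 68 bp

The forward primer CCCTTTGC matches the top strand at positions 10–17, 27–34.
The reverse primer's reverse complement is ACGATACAT, matching at positions 86–94.
Each forward site pairs with the reverse site to give a product ending at position 94: sizes 85, 68 bp.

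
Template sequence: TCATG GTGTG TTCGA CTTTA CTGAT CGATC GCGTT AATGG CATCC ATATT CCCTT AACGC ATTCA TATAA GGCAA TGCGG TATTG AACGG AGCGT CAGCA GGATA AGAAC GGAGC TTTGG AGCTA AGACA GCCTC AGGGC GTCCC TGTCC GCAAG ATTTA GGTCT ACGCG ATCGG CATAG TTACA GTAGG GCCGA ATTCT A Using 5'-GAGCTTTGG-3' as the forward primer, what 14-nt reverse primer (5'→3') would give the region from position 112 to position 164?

5'-GACCTAAATCTTGC-3'

The product's 3' end on the top strand is position 164.
The reverse primer anneals to the top strand over positions 151–164, i.e. to GCAAGATTTAGGTC.
Its sequence written 5'→3' is the reverse complement: GACCTAAATCTTGC.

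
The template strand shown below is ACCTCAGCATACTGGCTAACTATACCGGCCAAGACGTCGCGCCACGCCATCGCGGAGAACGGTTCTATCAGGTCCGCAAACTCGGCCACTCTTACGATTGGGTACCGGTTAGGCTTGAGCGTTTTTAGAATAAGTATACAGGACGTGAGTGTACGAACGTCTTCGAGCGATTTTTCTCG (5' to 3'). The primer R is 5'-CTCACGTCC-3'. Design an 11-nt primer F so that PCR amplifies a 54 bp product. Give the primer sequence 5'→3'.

5'-GATTGGGTACC-3'

The reverse primer's reverse complement GGACGTGAG matches the template at positions 141–149, so the product ends at position 149.
A 54 bp product then starts at position 149 − 54 + 1 = 96.
The forward primer is identical to the top strand there: GATTGGGTACC.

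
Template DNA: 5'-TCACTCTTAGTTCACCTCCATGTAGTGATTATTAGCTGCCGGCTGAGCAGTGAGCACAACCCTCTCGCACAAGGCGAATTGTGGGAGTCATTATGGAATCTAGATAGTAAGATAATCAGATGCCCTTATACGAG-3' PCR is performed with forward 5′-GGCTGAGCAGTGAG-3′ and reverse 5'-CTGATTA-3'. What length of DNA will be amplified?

Scanning the template, GGCTGAGCAGTGAG occurs at positions 41–54; this primer anneals to the bottom strand there with its 3' end pointing downstream.
Taking the reverse complement of CTGATTA gives TAATCAG, found at positions 113–119 on the template; the primer anneals here to the top strand with its 3' end pointing upstream.
Amplicon spans positions 41–119: 79 bp.

79 bp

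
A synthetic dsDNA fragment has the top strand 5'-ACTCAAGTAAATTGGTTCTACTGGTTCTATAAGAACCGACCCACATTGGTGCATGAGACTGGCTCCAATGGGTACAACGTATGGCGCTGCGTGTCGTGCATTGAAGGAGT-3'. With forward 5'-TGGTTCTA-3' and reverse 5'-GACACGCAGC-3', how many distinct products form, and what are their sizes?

The forward primer TGGTTCTA matches the top strand at positions 13–20, 22–29.
The reverse primer's reverse complement is GCTGCGTGTC, matching at positions 86–95.
Each forward site pairs with the reverse site to give a product ending at position 95: sizes 83, 74 bp.

Two products: 83 bp, 74 bp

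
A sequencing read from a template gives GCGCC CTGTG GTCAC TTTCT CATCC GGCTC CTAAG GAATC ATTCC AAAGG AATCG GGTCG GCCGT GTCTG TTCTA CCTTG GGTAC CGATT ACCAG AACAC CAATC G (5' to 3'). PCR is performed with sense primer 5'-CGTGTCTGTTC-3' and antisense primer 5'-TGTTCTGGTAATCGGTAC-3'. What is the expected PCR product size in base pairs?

37 bp

The forward primer matches the template at positions 63–73.
Reverse complement of the reverse primer: GTACCGATTACCAGAACA. This occurs on the top strand at positions 82–99.
The product runs from position 63 to position 99, so its length is 99 − 63 + 1 = 37 bp.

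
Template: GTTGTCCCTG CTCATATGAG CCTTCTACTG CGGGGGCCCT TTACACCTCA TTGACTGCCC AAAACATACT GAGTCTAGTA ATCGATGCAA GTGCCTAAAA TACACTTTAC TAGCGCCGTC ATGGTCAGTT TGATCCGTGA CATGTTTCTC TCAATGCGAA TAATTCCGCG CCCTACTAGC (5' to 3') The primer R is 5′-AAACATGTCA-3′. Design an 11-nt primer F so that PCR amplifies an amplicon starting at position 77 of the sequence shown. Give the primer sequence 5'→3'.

The reverse primer's reverse complement TGACATGTTT matches the template at positions 138–147; the product starts at position 77.
The forward primer is identical to the top strand over positions 77–87: AGTAATCGATG.

5'-AGTAATCGATG-3'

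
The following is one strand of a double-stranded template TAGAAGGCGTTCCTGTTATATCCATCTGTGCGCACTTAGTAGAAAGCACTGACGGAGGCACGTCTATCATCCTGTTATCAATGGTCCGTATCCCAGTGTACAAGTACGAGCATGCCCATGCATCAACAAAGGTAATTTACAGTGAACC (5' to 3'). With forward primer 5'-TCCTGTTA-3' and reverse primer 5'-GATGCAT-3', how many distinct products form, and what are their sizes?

Two products: 114 bp, 55 bp

The forward primer TCCTGTTA matches the top strand at positions 11–18, 70–77.
The reverse primer's reverse complement is ATGCATC, matching at positions 118–124.
Each forward site pairs with the reverse site to give a product ending at position 124: sizes 114, 55 bp.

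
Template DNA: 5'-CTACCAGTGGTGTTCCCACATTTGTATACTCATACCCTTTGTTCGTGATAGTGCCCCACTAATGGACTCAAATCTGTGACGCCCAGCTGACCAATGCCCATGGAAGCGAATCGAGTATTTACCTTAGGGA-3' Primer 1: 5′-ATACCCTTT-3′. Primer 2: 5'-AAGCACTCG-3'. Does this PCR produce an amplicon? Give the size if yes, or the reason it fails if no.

Primer 2 (AAGCACTCG) does not match the top strand, and its reverse complement CGAGTGCTT does not match either.
With no annealing site for primer 2, no amplification occurs.

No product — primer 2 has no binding site in the template.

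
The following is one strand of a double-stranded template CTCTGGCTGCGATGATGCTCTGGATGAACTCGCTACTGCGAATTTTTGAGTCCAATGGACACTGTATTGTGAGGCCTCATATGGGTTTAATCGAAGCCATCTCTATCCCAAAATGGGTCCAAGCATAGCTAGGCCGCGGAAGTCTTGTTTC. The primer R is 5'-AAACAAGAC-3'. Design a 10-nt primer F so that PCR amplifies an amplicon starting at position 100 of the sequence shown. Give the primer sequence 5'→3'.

5'-TCTCTATCCC-3'

The reverse primer's reverse complement GTCTTGTTT matches the template at positions 142–150; the product starts at position 100.
The forward primer is identical to the top strand over positions 100–109: TCTCTATCCC.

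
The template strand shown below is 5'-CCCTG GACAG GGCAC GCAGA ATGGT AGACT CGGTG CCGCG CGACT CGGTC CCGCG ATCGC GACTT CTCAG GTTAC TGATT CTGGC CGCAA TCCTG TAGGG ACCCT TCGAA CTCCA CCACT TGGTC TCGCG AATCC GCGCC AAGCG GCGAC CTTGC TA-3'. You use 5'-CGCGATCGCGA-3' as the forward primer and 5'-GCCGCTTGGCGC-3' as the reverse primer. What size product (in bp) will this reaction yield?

96 bp

Scanning the template, CGCGATCGCGA occurs at positions 52–62; this primer anneals to the bottom strand there with its 3' end pointing downstream.
Reverse complement of the reverse primer: GCGCCAAGCGGC. This occurs on the top strand at positions 136–147.
Amplicon spans positions 52–147: 96 bp.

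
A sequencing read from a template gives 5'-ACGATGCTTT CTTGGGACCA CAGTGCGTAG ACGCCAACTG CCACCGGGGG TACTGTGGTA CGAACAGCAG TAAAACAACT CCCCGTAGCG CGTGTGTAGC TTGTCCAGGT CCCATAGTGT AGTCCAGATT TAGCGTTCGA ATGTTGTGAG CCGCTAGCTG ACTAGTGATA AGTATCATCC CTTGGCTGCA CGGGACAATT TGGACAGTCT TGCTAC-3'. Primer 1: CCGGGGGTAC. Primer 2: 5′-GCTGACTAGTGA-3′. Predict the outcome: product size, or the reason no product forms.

Primer 1 (CCGGGGGTAC) matches the top strand at positions 44–53 (3' end points downstream).
Primer 2 (GCTGACTAGTGA) also matches the top strand directly, at positions 157–168 — its reverse complement TCACTAGTCAGC is not present.
Both primers anneal to the bottom strand with 3' ends pointing the same way, so neither can prime synthesis back toward the other.

No product — both primers anneal to the same strand and extend in the same direction.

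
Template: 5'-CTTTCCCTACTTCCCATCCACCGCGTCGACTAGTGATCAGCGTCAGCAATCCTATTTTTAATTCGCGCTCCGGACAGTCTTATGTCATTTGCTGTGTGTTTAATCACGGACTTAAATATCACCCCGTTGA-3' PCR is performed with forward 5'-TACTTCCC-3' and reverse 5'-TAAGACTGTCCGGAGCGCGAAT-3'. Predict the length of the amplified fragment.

75 bp

Scanning the template, TACTTCCC occurs at positions 8–15; this primer anneals to the bottom strand there with its 3' end pointing downstream.
Taking the reverse complement of TAAGACTGTCCGGAGCGCGAAT gives ATTCGCGCTCCGGACAGTCTTA, found at positions 61–82 on the template; the primer anneals here to the top strand with its 3' end pointing upstream.
The product runs from position 8 to position 82, so its length is 82 − 8 + 1 = 75 bp.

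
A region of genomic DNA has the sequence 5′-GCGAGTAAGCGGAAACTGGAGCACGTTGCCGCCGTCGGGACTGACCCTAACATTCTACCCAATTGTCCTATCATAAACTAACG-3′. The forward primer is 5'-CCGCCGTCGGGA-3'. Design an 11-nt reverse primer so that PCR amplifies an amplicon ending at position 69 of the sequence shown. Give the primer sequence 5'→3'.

The forward primer binds at positions 29–40; the product's 3' end on the top strand is position 69.
The reverse primer anneals to the top strand over positions 59–69, i.e. to CCAATTGTCCT.
Its sequence written 5'→3' is the reverse complement: AGGACAATTGG.

5'-AGGACAATTGG-3'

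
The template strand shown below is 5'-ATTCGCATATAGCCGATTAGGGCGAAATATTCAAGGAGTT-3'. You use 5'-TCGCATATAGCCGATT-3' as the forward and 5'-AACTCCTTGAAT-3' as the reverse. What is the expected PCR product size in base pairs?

Scanning the template, TCGCATATAGCCGATT occurs at positions 3–18; this primer anneals to the bottom strand there with its 3' end pointing downstream.
The reverse primer's reverse complement is ATTCAAGGAGTT, which matches the template at positions 29–40.
Product length = (reverse-primer end) − (forward-primer start) + 1 = 40 − 3 + 1 = 38 bp.

38 bp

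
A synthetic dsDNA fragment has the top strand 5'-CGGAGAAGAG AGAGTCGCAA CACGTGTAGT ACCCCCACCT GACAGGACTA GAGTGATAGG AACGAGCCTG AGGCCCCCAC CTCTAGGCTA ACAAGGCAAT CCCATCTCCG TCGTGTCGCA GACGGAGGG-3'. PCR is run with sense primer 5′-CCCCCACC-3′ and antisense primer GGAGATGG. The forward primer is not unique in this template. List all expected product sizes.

The forward primer CCCCCACC matches the top strand at positions 32–39, 74–81.
The reverse primer's reverse complement is CCATCTCC, matching at positions 102–109.
Each forward site pairs with the reverse site to give a product ending at position 109: sizes 78, 36 bp.

78 bp, 36 bp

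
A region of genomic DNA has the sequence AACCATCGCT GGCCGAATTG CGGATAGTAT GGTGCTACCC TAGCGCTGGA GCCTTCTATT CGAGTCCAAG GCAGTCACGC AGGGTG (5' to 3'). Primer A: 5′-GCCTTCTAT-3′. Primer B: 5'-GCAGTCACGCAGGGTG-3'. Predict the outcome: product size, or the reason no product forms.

No product — both primers anneal to the same strand and extend in the same direction.

Primer A (GCCTTCTAT) matches the top strand at positions 51–59 (3' end points downstream).
Primer B (GCAGTCACGCAGGGTG) also matches the top strand directly, at positions 71–86 — its reverse complement CACCCTGCGTGACTGC is not present.
Both primers anneal to the bottom strand with 3' ends pointing the same way, so neither can prime synthesis back toward the other.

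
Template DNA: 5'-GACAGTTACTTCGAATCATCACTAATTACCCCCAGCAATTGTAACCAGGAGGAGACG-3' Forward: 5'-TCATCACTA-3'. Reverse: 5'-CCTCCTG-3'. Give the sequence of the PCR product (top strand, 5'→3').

5'-TCATCACTAATTACCCCCAGCAATTGTAACCAGGAGG-3'

Forward primer TCATCACTA is found on the top strand at positions 16–24.
Reverse complement of the reverse primer: CAGGAGG. This occurs on the top strand at positions 46–52.
The product is the template from position 16 through 52 (37 bp).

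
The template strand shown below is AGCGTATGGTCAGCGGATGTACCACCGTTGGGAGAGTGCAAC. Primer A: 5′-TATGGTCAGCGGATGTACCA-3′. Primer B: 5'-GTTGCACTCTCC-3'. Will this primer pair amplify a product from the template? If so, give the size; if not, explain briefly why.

Yes — a 38 bp product.

Primer A (TATGGTCAGCGGATGTACCA) matches the top strand at positions 5–24; it acts as a forward primer.
Primer B's reverse complement is GGAGAGTGCAAC, matching the top strand at positions 31–42; it acts as a reverse primer.
The 3' ends face each other across positions 5–42, giving a 38 bp product.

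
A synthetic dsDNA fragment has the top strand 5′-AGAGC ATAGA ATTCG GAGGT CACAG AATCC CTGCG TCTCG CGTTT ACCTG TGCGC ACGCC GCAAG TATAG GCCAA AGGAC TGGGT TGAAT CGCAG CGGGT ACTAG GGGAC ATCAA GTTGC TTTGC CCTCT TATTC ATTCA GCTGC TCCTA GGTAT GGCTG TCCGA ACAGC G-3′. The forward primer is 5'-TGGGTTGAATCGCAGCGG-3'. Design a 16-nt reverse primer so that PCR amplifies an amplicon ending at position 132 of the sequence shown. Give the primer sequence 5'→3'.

The forward primer binds at positions 81–98; the product's 3' end on the top strand is position 132.
The reverse primer anneals to the top strand over positions 117–132, i.e. to TTGCTTTGCCCTCTTA.
Its sequence written 5'→3' is the reverse complement: TAAGAGGGCAAAGCAA.

5'-TAAGAGGGCAAAGCAA-3'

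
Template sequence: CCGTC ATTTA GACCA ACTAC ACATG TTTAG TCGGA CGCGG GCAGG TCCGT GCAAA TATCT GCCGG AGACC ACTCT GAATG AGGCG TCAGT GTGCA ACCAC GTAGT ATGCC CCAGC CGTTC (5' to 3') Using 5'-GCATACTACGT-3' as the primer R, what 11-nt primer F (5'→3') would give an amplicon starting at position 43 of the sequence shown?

5'-AGGTCCGTGCA-3'

The reverse primer's reverse complement ACGTAGTATGC matches the template at positions 99–109; the product starts at position 43.
The forward primer is identical to the top strand over positions 43–53: AGGTCCGTGCA.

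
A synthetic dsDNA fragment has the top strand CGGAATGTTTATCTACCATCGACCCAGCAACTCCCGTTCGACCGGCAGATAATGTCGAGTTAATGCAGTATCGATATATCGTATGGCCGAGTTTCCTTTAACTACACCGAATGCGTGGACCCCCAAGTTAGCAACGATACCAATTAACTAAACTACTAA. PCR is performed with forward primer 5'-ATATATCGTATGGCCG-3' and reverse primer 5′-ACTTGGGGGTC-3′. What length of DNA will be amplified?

55 bp

The forward primer matches the template at positions 74–89.
Reverse complement of the reverse primer: GACCCCCAAGT. This occurs on the top strand at positions 118–128.
The product runs from position 74 to position 128, so its length is 128 − 74 + 1 = 55 bp.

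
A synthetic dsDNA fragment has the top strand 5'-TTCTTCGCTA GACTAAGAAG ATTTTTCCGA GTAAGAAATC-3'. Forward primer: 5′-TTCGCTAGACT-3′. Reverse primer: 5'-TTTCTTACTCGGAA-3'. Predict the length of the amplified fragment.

Scanning the template, TTCGCTAGACT occurs at positions 4–14; this primer anneals to the bottom strand there with its 3' end pointing downstream.
Reverse complement of the reverse primer: TTCCGAGTAAGAAA. This occurs on the top strand at positions 25–38.
Product length = (reverse-primer end) − (forward-primer start) + 1 = 38 − 4 + 1 = 35 bp.

35 bp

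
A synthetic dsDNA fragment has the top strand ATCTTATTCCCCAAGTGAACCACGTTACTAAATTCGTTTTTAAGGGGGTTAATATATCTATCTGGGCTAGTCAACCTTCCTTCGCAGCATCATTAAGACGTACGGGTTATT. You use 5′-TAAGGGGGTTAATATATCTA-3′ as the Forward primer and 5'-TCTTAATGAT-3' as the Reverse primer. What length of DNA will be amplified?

58 bp

Forward primer TAAGGGGGTTAATATATCTA is found on the top strand at positions 41–60.
Reverse complement of the reverse primer: ATCATTAAGA. This occurs on the top strand at positions 89–98.
Product length = (reverse-primer end) − (forward-primer start) + 1 = 98 − 41 + 1 = 58 bp.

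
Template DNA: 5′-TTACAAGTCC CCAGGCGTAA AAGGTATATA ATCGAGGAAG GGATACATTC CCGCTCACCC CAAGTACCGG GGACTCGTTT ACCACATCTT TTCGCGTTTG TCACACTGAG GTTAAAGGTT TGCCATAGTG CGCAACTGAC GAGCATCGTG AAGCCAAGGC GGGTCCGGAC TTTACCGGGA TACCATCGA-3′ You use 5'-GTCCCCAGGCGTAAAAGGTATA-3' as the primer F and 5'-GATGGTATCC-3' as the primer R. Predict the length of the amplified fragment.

The forward primer matches the template at positions 7–28.
Reverse complement of the reverse primer: GGATACCATC. This occurs on the top strand at positions 178–187.
The product runs from position 7 to position 187, so its length is 187 − 7 + 1 = 181 bp.

181 bp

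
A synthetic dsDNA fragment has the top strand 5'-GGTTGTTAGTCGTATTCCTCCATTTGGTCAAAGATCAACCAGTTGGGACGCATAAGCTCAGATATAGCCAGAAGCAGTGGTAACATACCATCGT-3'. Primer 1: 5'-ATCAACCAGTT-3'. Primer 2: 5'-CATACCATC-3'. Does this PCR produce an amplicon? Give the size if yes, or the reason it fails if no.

No product — both primers anneal to the same strand and extend in the same direction.

Primer 1 (ATCAACCAGTT) matches the top strand at positions 34–44 (3' end points downstream).
Primer 2 (CATACCATC) also matches the top strand directly, at positions 84–92 — its reverse complement GATGGTATG is not present.
Both primers anneal to the bottom strand with 3' ends pointing the same way, so neither can prime synthesis back toward the other.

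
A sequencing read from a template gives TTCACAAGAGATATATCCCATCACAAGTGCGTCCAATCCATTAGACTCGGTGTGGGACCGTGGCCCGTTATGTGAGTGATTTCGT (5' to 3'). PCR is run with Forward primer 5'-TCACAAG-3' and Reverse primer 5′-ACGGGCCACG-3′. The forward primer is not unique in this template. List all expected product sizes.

67 bp, 48 bp

The forward primer TCACAAG matches the top strand at positions 2–8, 21–27.
The reverse primer's reverse complement is CGTGGCCCGT, matching at positions 59–68.
Each forward site pairs with the reverse site to give a product ending at position 68: sizes 67, 48 bp.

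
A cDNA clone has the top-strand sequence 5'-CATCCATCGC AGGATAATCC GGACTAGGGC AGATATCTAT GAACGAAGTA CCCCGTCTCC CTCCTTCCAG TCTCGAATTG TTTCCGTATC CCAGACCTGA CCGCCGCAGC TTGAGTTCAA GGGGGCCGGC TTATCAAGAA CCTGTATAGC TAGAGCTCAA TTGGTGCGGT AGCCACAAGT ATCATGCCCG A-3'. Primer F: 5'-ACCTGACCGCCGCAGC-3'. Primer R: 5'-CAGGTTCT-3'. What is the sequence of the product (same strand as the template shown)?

Forward primer ACCTGACCGCCGCAGC is found on the top strand at positions 95–110.
Reverse complement of the reverse primer: AGAACCTG. This occurs on the top strand at positions 137–144.
The product is the template from position 95 through 144 (50 bp).

5'-ACCTGACCGCCGCAGCTTGAGTTCAAGGGGGCCGGCTTATCAAGAACCTG-3'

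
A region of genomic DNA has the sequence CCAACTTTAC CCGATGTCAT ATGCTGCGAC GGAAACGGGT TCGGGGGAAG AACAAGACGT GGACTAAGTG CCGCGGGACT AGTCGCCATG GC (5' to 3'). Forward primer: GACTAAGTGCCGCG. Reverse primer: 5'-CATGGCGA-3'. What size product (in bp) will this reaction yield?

Scanning the template, GACTAAGTGCCGCG occurs at positions 62–75; this primer anneals to the bottom strand there with its 3' end pointing downstream.
Reverse complement of the reverse primer: TCGCCATG. This occurs on the top strand at positions 83–90.
The product runs from position 62 to position 90, so its length is 90 − 62 + 1 = 29 bp.

29 bp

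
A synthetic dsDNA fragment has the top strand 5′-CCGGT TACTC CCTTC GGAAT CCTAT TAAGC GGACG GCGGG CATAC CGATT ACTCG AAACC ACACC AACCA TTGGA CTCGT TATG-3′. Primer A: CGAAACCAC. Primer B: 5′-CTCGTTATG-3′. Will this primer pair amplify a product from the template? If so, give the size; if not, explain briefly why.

Primer A (CGAAACCAC) matches the top strand at positions 54–62 (3' end points downstream).
Primer B (CTCGTTATG) also matches the top strand directly, at positions 76–84 — its reverse complement CATAACGAG is not present.
Both primers anneal to the bottom strand with 3' ends pointing the same way, so neither can prime synthesis back toward the other.

No product — both primers anneal to the same strand and extend in the same direction.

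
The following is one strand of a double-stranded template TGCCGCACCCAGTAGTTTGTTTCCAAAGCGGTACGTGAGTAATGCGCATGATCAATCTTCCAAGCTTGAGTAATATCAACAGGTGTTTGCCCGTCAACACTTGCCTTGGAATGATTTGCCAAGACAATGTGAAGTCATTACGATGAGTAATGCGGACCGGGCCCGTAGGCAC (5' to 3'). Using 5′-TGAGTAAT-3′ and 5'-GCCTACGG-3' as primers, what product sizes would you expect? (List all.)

135 bp, 104 bp, 27 bp

The forward primer TGAGTAAT matches the top strand at positions 36–43, 67–74, 144–151.
The reverse primer's reverse complement is CCGTAGGC, matching at positions 163–170.
Each forward site pairs with the reverse site to give a product ending at position 170: sizes 135, 104, 27 bp.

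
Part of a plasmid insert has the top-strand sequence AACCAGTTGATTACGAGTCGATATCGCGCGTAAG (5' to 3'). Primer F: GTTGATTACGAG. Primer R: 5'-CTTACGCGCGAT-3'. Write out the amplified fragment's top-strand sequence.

Forward primer GTTGATTACGAG is found on the top strand at positions 6–17.
Taking the reverse complement of CTTACGCGCGAT gives ATCGCGCGTAAG, found at positions 23–34 on the template; the primer anneals here to the top strand with its 3' end pointing upstream.
The product is the template from position 6 through 34 (29 bp).

5'-GTTGATTACGAGTCGATATCGCGCGTAAG-3'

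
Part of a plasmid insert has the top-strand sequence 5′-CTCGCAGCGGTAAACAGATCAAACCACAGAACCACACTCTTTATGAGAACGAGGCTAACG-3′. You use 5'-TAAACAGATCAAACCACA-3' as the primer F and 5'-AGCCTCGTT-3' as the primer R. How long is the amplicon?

Scanning the template, TAAACAGATCAAACCACA occurs at positions 11–28; this primer anneals to the bottom strand there with its 3' end pointing downstream.
Taking the reverse complement of AGCCTCGTT gives AACGAGGCT, found at positions 48–56 on the template; the primer anneals here to the top strand with its 3' end pointing upstream.
Amplicon spans positions 11–56: 46 bp.

46 bp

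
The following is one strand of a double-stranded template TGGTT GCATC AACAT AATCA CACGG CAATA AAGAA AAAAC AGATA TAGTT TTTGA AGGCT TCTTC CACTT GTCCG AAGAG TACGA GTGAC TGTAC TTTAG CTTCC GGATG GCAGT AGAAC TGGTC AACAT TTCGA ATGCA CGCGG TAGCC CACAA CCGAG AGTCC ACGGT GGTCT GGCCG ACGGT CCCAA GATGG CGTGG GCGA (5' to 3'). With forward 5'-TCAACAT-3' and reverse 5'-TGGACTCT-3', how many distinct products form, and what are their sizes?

Two products: 158 bp, 43 bp

The forward primer TCAACAT matches the top strand at positions 9–15, 124–130.
The reverse primer's reverse complement is AGAGTCCA, matching at positions 159–166.
Each forward site pairs with the reverse site to give a product ending at position 166: sizes 158, 43 bp.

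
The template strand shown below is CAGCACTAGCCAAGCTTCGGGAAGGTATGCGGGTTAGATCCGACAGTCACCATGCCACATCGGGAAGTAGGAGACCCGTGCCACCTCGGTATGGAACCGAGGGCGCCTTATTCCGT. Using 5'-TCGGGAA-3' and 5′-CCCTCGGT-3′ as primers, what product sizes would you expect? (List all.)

The forward primer TCGGGAA matches the top strand at positions 17–23, 60–66.
The reverse primer's reverse complement is ACCGAGGG, matching at positions 96–103.
Each forward site pairs with the reverse site to give a product ending at position 103: sizes 87, 44 bp.

87 bp, 44 bp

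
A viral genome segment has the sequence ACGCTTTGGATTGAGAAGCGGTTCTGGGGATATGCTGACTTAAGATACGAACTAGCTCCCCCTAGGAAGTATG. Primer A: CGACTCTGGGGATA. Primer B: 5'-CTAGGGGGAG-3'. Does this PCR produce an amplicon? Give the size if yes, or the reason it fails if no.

Primer A (CGACTCTGGGGATA) does not match the top strand, and its reverse complement TATCCCCAGAGTCG does not match either.
With no annealing site for primer A, no amplification occurs.

No product — primer A has no binding site in the template.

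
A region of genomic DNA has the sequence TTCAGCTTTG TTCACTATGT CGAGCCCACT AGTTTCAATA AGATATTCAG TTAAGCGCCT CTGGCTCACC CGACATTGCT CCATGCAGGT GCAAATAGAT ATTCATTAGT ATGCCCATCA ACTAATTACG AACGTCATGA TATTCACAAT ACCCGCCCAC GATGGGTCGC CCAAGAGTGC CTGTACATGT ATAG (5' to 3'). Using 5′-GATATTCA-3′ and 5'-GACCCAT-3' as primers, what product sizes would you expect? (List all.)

127 bp, 71 bp, 30 bp

The forward primer GATATTCA matches the top strand at positions 42–49, 98–105, 139–146.
The reverse primer's reverse complement is ATGGGTC, matching at positions 162–168.
Each forward site pairs with the reverse site to give a product ending at position 168: sizes 127, 71, 30 bp.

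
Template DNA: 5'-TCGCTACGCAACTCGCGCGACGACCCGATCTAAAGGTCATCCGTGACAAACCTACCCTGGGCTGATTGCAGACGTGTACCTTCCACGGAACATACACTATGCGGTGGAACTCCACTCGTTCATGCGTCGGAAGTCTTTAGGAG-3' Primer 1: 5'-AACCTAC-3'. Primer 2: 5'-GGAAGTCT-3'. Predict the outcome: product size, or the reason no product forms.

No product — both primers anneal to the same strand and extend in the same direction.

Primer 1 (AACCTAC) matches the top strand at positions 49–55 (3' end points downstream).
Primer 2 (GGAAGTCT) also matches the top strand directly, at positions 129–136 — its reverse complement AGACTTCC is not present.
Both primers anneal to the bottom strand with 3' ends pointing the same way, so neither can prime synthesis back toward the other.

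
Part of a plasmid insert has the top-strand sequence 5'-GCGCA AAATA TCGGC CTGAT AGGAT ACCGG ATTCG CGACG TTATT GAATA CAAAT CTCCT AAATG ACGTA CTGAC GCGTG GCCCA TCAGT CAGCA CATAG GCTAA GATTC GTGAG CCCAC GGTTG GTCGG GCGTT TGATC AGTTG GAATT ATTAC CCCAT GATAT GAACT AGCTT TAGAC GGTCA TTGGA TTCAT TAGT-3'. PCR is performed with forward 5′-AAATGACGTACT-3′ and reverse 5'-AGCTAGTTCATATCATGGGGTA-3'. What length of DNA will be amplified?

114 bp

Forward primer AAATGACGTACT is found on the top strand at positions 61–72.
The reverse primer's reverse complement is TACCCCATGATATGAACTAGCT, which matches the template at positions 153–174.
The product runs from position 61 to position 174, so its length is 174 − 61 + 1 = 114 bp.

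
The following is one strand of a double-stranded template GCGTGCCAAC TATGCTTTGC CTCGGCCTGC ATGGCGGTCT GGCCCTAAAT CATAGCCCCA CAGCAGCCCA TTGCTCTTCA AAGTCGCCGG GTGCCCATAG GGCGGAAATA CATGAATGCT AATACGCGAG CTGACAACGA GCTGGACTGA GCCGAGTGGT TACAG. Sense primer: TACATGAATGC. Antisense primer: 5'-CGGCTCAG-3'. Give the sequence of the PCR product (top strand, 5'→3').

5'-TACATGAATGCTAATACGCGAGCTGACAACGAGCTGGACTGAGCCG-3'

Scanning the template, TACATGAATGC occurs at positions 109–119; this primer anneals to the bottom strand there with its 3' end pointing downstream.
Taking the reverse complement of CGGCTCAG gives CTGAGCCG, found at positions 147–154 on the template; the primer anneals here to the top strand with its 3' end pointing upstream.
The product is the template from position 109 through 154 (46 bp).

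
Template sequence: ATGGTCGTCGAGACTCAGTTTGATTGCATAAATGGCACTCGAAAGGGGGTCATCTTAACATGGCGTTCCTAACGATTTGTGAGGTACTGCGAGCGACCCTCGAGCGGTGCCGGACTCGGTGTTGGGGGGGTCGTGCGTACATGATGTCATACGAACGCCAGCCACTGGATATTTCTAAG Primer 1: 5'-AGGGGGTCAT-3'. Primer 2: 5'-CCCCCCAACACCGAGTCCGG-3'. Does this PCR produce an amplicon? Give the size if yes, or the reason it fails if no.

Yes — an 86 bp product.

Primer 1 (AGGGGGTCAT) matches the top strand at positions 44–53; it acts as a forward primer.
Primer 2's reverse complement is CCGGACTCGGTGTTGGGGGG, matching the top strand at positions 110–129; it acts as a reverse primer.
The 3' ends face each other across positions 44–129, giving an 86 bp product.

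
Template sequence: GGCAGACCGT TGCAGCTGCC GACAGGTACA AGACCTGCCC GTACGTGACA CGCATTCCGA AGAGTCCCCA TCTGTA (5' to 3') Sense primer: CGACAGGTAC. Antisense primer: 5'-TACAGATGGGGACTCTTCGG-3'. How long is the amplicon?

57 bp

The forward primer matches the template at positions 20–29.
The reverse primer's reverse complement is CCGAAGAGTCCCCATCTGTA, which matches the template at positions 57–76.
Amplicon spans positions 20–76: 57 bp.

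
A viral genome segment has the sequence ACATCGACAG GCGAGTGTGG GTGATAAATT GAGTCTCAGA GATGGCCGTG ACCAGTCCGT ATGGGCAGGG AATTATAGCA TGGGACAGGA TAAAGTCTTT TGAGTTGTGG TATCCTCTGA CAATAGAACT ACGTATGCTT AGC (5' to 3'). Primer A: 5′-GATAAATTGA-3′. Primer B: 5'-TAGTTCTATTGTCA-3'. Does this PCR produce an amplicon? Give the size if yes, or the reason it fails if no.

Primer A (GATAAATTGA) matches the top strand at positions 23–32; it acts as a forward primer.
Primer B's reverse complement is TGACAATAGAACTA, matching the top strand at positions 118–131; it acts as a reverse primer.
The 3' ends face each other across positions 23–131, giving a 109 bp product.

Yes — a 109 bp product.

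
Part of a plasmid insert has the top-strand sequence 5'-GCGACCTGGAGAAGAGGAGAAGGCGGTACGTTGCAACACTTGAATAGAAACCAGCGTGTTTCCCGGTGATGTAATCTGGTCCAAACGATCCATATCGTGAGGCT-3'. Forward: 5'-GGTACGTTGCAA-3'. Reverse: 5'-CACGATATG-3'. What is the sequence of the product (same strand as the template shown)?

5'-GGTACGTTGCAACACTTGAATAGAAACCAGCGTGTTTCCCGGTGATGTAATCTGGTCCAAACGATCCATATCGTG-3'

Forward primer GGTACGTTGCAA is found on the top strand at positions 25–36.
Reverse complement of the reverse primer: CATATCGTG. This occurs on the top strand at positions 91–99.
The product is the template from position 25 through 99 (75 bp).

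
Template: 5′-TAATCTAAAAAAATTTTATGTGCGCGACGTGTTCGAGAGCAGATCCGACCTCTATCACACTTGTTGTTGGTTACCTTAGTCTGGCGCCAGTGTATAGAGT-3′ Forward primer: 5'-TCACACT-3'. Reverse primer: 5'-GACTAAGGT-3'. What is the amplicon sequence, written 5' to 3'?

Forward primer TCACACT is found on the top strand at positions 55–61.
Reverse complement of the reverse primer: ACCTTAGTC. This occurs on the top strand at positions 73–81.
The product is the template from position 55 through 81 (27 bp).

5'-TCACACTTGTTGTTGGTTACCTTAGTC-3'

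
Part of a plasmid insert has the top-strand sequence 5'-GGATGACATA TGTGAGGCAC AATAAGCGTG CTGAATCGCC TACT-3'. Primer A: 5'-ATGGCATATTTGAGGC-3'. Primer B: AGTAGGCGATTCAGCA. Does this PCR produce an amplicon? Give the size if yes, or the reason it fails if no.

Primer A (ATGGCATATTTGAGGC) does not match the top strand, and its reverse complement GCCTCAAATATGCCAT does not match either.
With no annealing site for primer A, no amplification occurs.

No product — primer A has no binding site in the template.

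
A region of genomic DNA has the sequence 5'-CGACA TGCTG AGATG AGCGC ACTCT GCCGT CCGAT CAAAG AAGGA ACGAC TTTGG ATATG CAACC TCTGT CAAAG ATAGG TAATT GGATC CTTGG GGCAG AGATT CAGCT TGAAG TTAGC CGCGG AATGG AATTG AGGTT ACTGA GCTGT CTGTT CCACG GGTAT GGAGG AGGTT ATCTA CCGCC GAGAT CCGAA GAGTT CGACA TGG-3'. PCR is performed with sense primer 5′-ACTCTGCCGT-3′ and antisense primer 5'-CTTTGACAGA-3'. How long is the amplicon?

55 bp

Scanning the template, ACTCTGCCGT occurs at positions 21–30; this primer anneals to the bottom strand there with its 3' end pointing downstream.
Taking the reverse complement of CTTTGACAGA gives TCTGTCAAAG, found at positions 66–75 on the template; the primer anneals here to the top strand with its 3' end pointing upstream.
The product runs from position 21 to position 75, so its length is 75 − 21 + 1 = 55 bp.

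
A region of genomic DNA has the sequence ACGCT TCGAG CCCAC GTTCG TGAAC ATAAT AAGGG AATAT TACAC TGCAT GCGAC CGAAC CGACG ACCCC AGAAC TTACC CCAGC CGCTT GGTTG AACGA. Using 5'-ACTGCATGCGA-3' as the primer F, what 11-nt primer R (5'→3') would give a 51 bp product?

5'-AACCAAGCGGC-3'

The forward primer binds at positions 44–54, so a 51 bp product ends at position 44 + 51 − 1 = 94.
The reverse primer anneals to the top strand over positions 84–94, i.e. to GCCGCTTGGTT.
Its sequence written 5'→3' is the reverse complement: AACCAAGCGGC.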